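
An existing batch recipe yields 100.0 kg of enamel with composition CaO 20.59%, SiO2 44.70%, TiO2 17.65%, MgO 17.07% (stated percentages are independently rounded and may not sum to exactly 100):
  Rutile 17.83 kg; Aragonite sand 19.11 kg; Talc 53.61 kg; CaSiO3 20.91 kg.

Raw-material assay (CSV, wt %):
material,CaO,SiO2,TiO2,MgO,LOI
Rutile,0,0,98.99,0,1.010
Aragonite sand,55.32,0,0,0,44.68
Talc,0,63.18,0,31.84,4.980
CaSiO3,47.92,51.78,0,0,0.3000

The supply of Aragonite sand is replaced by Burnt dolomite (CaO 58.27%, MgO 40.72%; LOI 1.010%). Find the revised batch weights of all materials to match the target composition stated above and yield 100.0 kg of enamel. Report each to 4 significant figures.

Revised batch per 100.0 kg enamel:
  Rutile: 17.83 kg
  Burnt dolomite: 7.944 kg
  Talc: 43.45 kg
  CaSiO3: 33.31 kg
Total batch = 102.5 kg; LOI loss = 2.524 kg

Mid-chain values are printed rounded off to 4 significant figures in the working — all arithmetic maintains full float precision end to end. Each reported number takes exactly one rounding. The derived quantities (LOI, the yield, net glass mass, totals, the four compositions) are carried in exact precision starting from the weights at 100.0 kg of glass as quoted within either problem or answer.
Oxide-by-oxide targets in 100.0 kg enamel:
  CaO: 20.59% × 100.0 = 20.59 kg
  SiO2: 44.70% × 100.0 = 44.70 kg
  TiO2: 17.65% × 100.0 = 17.65 kg
  MgO: 17.07% × 100.0 = 17.07 kg
A balance pass over the oxides, working from each reported weight, against the basis in use (sum by sum, the targets are met exact up to rounding of places):
  CaO: 7.944·0.5827 + 33.31·0.4792 = 20.59 kg (target 20.59 kg)
  SiO2: 43.45·0.6318 + 33.31·0.5178 = 44.70 kg (target 44.70 kg)
  TiO2: 17.83·0.9899 = 17.65 kg (target 17.65 kg)
  MgO: 7.944·0.4072 + 43.45·0.3184 = 17.07 kg (target 17.07 kg)
The glass-mass cross-check: total batch − LOI = 100.0 kg (summing oxide targets gives 100.0 kg; stated basis 100.0 kg — differing by rounding only).
Summing the batch: Σ batch = 102.5 kg; the LOI term Σ batch·LOI equals 2.524 kg; yield = glass ÷ total batch = 97.54%.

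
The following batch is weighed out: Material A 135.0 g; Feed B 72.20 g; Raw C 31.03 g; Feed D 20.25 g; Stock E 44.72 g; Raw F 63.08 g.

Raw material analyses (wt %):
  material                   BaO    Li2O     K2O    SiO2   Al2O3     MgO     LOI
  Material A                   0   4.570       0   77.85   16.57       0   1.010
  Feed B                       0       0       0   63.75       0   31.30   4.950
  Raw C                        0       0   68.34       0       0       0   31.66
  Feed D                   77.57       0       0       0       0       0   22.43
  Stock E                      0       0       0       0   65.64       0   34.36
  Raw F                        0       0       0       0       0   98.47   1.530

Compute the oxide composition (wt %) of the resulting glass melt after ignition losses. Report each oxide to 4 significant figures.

Glass mass = 330.6 g (batch 366.3 − LOI 35.63).
Composition: BaO 4.751%, Li2O 1.866%, K2O 6.413%, SiO2 45.71%, Al2O3 15.64%, MgO 25.62%

The whole derivation carries full precision all the way through. Intermediates are shown rounded to 4 significant figures in the printout; a single rounding produces each reported value — the derived quantities (totals, the six compositions, ignition loss, glass mass, the yield) are recomputed at full precision using the weight values for 330.6 g of glass, as quoted within either problem or answer.
Mass of each oxide from the mix:
  BaO: 20.25·0.7757 = 15.71 g
  Li2O: 135.0·0.04570 = 6.169 g
  K2O: 31.03·0.6834 = 21.21 g
  SiO2: 135.0·0.7785 + 72.20·0.6375 = 151.1 g
  Al2O3: 135.0·0.1657 + 44.72·0.6564 = 51.72 g
  MgO: 72.20·0.3130 + 63.08·0.9847 = 84.71 g
LOI: 135.0·0.01010 + 72.20·0.04950 + 31.03·0.3166 + 20.25·0.2243 + 44.72·0.3436 + 63.08·0.01530 = 35.63 g
Glass = total batch minus LOI = 366.3 − 35.63 = 330.6 g (matching Σ of the oxides)
wt %: oxide over glass, times 100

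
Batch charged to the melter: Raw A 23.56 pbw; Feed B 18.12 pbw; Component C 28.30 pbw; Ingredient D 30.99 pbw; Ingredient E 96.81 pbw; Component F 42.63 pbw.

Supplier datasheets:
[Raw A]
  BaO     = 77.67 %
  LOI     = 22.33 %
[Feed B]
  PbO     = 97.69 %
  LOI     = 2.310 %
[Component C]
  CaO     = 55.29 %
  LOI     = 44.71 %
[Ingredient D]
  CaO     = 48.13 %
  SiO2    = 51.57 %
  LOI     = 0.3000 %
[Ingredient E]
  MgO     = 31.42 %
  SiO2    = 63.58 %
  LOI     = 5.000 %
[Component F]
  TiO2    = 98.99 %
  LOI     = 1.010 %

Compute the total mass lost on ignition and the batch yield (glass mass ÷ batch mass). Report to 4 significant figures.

LOI loss = 23.70 pbw; glass = 216.7 pbw; yield = 90.14%

The intermediate values are printed, rounded to four significant digits, on the page; each numeric step keeps full float precision end to end — exactly one rounding goes into each reported figure — the derived quantities, which include totals, net glass mass, the yield, ignition loss, the six compositions, are rebuilt in exact precision, as quoted within problem or answer, using the weight values per 216.7 pbw of glass.
Each material's LOI contribution:
  Raw A: 23.56 × 0.2233 = 5.261 pbw
  Feed B: 18.12 × 0.02310 = 0.4186 pbw
  Component C: 28.30 × 0.4471 = 12.65 pbw
  Ingredient D: 30.99 × 0.003000 = 0.09297 pbw
  Ingredient E: 96.81 × 0.05000 = 4.841 pbw
  Component F: 42.63 × 0.01010 = 0.4306 pbw
Total LOI = 23.70 pbw
Glass = batch − LOI = 240.4 − 23.70 = 216.7 pbw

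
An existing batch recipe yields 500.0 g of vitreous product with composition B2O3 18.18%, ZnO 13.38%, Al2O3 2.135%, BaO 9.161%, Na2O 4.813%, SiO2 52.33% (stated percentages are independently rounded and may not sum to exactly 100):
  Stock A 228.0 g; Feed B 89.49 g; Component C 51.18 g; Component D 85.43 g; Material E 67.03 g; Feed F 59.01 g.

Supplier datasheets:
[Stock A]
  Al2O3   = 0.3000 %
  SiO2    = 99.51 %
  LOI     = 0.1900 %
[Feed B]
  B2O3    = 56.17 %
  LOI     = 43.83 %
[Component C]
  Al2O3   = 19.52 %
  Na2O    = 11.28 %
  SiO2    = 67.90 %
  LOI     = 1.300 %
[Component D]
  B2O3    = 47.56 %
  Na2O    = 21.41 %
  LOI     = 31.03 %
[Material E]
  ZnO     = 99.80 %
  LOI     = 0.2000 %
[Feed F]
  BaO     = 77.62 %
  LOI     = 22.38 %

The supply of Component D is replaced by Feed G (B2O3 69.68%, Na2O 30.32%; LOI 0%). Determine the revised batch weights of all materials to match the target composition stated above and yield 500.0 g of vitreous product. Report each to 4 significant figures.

Revised batch per 500.0 g vitreous product:
  Stock A: 228.0 g
  Feed B: 86.99 g
  Component C: 51.18 g
  Feed G: 60.33 g
  Material E: 67.03 g
  Feed F: 59.01 g
Total batch = 552.5 g; LOI loss = 52.57 g

Every computation holds full float precision all the way through. Values along the way are displayed rounded off to 4 significant digits within the worked lines — a single rounding produces every reported figure — the derived quantities, including net glass mass, six oxide percentages, ignition loss, the totals, yield, are rebuilt starting from the weights per 500.0 g of glass at exact precision, as given in either problem or answer.
Per-oxide target masses for 500.0 g vitreous product:
  B2O3: 18.18% × 500.0 = 90.90 g
  ZnO: 13.38% × 500.0 = 66.90 g
  Al2O3: 2.135% × 500.0 = 10.68 g
  BaO: 9.161% × 500.0 = 45.80 g
  Na2O: 4.813% × 500.0 = 24.06 g
  SiO2: 52.33% × 500.0 = 261.6 g
Checking each oxide sum from the weights as reported, for the quoted basis mass (every target is met by its sum net of answer rounding effects):
  B2O3: 86.99·0.5617 + 60.33·0.6968 = 90.90 g (target 90.90 g)
  ZnO: 67.03·0.9980 = 66.90 g (target 66.90 g)
  Al2O3: 228.0·0.003000 + 51.18·0.1952 = 10.67 g (target 10.68 g)
  BaO: 59.01·0.7762 = 45.80 g (target 45.80 g)
  Na2O: 51.18·0.1128 + 60.33·0.3032 = 24.07 g (target 24.06 g)
  SiO2: 228.0·0.9951 + 51.18·0.6790 = 261.6 g (target 261.6 g)
Glass-mass sanity pass: net batch after ignition = 500.0 g (targets for the oxides total 500.0 g; versus the stated basis of 500.0 g — deltas are rounding alone).
Total batch = Σ batch = 552.5 g; LOI removed, Σ of batch·LOI: 52.57 g; yield, glass over the total, = 90.49%.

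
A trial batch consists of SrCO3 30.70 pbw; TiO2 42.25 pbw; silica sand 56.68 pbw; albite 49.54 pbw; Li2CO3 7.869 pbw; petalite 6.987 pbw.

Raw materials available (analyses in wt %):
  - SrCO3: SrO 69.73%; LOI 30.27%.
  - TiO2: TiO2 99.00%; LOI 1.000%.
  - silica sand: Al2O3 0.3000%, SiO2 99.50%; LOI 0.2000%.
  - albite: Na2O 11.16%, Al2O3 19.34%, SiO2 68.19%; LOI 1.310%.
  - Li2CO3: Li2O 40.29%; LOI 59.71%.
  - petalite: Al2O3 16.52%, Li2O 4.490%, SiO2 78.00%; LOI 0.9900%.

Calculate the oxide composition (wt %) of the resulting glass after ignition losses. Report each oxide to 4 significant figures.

The whole derivation runs at full float precision in every operation — intermediates are shown, with 4-significant-digit rounding, in the printout — every reported figure sees exactly one rounding — all derived quantities, which include ignition loss, yield, the six compositions, glass mass, the totals, are re-derived in exact precision, exactly as printed in the problem or answer text, from the batch weights at 178.8 pbw of glass.
Oxide masses out of the charge:
  SrO: 30.70·0.6973 = 21.41 pbw
  Na2O: 49.54·0.1116 = 5.529 pbw
  TiO2: 42.25·0.9900 = 41.83 pbw
  Al2O3: 56.68·0.003000 + 49.54·0.1934 + 6.987·0.1652 = 10.91 pbw
  Li2O: 7.869·0.4029 + 6.987·0.04490 = 3.484 pbw
  SiO2: 56.68·0.9950 + 49.54·0.6819 + 6.987·0.7800 = 95.63 pbw
LOI: 30.70·0.3027 + 42.25·0.01000 + 56.68·0.002000 + 49.54·0.01310 + 7.869·0.5971 + 6.987·0.009900 = 15.25 pbw
Resulting glass, batch − LOI: 194.0 − 15.25 = 178.8 pbw (= Σ oxide masses)
percent share: oxide ÷ glass, ×100

Glass mass = 178.8 pbw (batch 194.0 − LOI 15.25).
Composition: SrO 11.97%, Na2O 3.092%, TiO2 23.40%, Al2O3 6.100%, Li2O 1.949%, SiO2 53.49%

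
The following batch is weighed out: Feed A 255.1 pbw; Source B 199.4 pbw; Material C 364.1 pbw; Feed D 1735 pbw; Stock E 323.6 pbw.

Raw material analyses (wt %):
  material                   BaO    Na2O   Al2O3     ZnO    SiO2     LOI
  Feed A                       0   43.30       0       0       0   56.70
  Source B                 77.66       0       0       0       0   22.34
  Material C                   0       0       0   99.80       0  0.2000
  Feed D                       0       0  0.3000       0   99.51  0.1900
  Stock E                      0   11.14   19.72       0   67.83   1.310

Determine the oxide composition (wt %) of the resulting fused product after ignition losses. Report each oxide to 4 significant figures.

In-progress results appear rounded to four significant digits in the printout. Each numeric step holds full float precision at every stage. Every reported value sees exactly one rounding — all derived quantities are computed starting from the weights for 2680 pbw of glass at full float precision (ignition loss, yield, glass mass, five oxide percentages, totals) as set out in either problem or answer.
Delivered oxide masses:
  BaO: 199.4·0.7766 = 154.9 pbw
  Na2O: 255.1·0.4330 + 323.6·0.1114 = 146.5 pbw
  Al2O3: 1735·0.003000 + 323.6·0.1972 = 69.02 pbw
  ZnO: 364.1·0.9980 = 363.4 pbw
  SiO2: 1735·0.9951 + 323.6·0.6783 = 1946 pbw
LOI: 255.1·0.5670 + 199.4·0.2234 + 364.1·0.002000 + 1735·0.001900 + 323.6·0.01310 = 197.5 pbw
Resulting glass, batch − LOI: 2877 − 197.5 = 2680 pbw (= Σ oxide masses)
wt % = 100 × oxide mass / glass mass

Glass mass = 2680 pbw (batch 2877 − LOI 197.5).
Composition: BaO 5.779%, Na2O 5.467%, Al2O3 2.576%, ZnO 13.56%, SiO2 72.62%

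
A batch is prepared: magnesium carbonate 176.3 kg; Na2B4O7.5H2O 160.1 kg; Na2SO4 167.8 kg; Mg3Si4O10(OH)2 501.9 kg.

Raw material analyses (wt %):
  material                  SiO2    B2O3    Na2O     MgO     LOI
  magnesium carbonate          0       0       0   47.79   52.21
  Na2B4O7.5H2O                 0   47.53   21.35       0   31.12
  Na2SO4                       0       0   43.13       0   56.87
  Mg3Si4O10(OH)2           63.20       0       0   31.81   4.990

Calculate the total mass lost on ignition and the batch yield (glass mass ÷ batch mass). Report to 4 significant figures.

The working math carries full float precision from first step to last; working values appear, with 4-significant-digit rounding, when written out — a single rounding completes each reported value — derived quantities, including the yield, glass mass, four oxide percentages, the totals, LOI, are re-derived from the batch weights at 743.8 kg of glass at exact precision as they appear in either problem or answer.
Loss on ignition, line by line:
  magnesium carbonate: 176.3 × 0.5221 = 92.05 kg
  Na2B4O7.5H2O: 160.1 × 0.3112 = 49.82 kg
  Na2SO4: 167.8 × 0.5687 = 95.43 kg
  Mg3Si4O10(OH)2: 501.9 × 0.04990 = 25.04 kg
Total LOI = 262.3 kg
Glass = batch − LOI = 1006 − 262.3 = 743.8 kg

LOI loss = 262.3 kg; glass = 743.8 kg; yield = 73.92%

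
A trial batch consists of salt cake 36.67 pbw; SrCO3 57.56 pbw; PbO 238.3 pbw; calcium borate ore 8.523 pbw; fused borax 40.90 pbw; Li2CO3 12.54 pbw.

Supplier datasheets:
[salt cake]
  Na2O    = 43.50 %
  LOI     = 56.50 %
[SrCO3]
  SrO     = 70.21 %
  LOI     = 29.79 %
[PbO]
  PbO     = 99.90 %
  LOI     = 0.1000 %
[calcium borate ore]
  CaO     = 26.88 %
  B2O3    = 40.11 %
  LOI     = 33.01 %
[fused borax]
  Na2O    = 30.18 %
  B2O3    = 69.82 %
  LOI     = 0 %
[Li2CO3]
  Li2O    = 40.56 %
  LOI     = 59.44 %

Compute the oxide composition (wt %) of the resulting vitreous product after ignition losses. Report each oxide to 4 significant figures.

Glass mass = 346.1 pbw (batch 394.5 − LOI 48.37).
Composition: CaO 0.6619%, Na2O 8.175%, B2O3 9.238%, SrO 11.68%, Li2O 1.469%, PbO 68.78%

The working math carries full precision at every stage; the intermediate values appear, rounded to 4 significant figures, alongside each step. Every reported result is rounded a single time; the derived quantities are recomputed using the weight values on 346.1 pbw of glass at exact precision (the totals, yield, ignition loss, six oxide percentages, glass mass), as they appear in problem or answer.
Delivered oxide masses:
  CaO: 8.523·0.2688 = 2.291 pbw
  Na2O: 36.67·0.4350 + 40.90·0.3018 = 28.30 pbw
  B2O3: 8.523·0.4011 + 40.90·0.6982 = 31.97 pbw
  SrO: 57.56·0.7021 = 40.41 pbw
  Li2O: 12.54·0.4056 = 5.086 pbw
  PbO: 238.3·0.9990 = 238.1 pbw
LOI: 36.67·0.5650 + 57.56·0.2979 + 238.3·0.001000 + 8.523·0.3301 + 12.54·0.5944 = 48.37 pbw
Glass = total batch minus LOI = 394.5 − 48.37 = 346.1 pbw (= the summed oxide contributions)
oxide / glass × 100 gives the wt %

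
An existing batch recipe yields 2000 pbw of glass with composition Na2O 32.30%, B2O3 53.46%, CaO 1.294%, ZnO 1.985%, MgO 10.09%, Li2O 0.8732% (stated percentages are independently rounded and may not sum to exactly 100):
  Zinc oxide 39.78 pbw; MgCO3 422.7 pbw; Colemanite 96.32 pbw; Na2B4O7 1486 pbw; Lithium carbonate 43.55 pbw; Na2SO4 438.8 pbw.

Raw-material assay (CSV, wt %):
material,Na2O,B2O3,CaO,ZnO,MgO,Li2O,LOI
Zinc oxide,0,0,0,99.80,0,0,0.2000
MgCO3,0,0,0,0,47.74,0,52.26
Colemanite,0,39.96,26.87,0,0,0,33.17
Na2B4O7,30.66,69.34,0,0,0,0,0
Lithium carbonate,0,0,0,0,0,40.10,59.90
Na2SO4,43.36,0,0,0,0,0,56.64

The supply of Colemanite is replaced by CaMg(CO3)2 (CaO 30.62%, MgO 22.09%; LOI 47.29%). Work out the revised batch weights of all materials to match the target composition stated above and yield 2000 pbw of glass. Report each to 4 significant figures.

Revised batch per 2000 pbw glass:
  Zinc oxide: 39.78 pbw
  MgCO3: 383.6 pbw
  CaMg(CO3)2: 84.52 pbw
  Na2B4O7: 1542 pbw
  Lithium carbonate: 43.55 pbw
  Na2SO4: 399.5 pbw
Total batch = 2493 pbw; LOI loss = 492.9 pbw

Each numeric step runs at exact precision in all steps — rounding to 4 significant figures applies to every mid-chain value as printed; each reported number sees exactly one rounding; derived quantities are rebuilt in exact precision (the six compositions, totals, the yield, ignition loss, net glass mass) from the batch weights at 2000 pbw of glass, as they appear in the problem or answer text.
Target masses of each oxide per 2000 pbw glass:
  Na2O: 32.30% × 2000 = 646.0 pbw
  B2O3: 53.46% × 2000 = 1069 pbw
  CaO: 1.294% × 2000 = 25.88 pbw
  ZnO: 1.985% × 2000 = 39.70 pbw
  MgO: 10.09% × 2000 = 201.8 pbw
  Li2O: 0.8732% × 2000 = 17.46 pbw
A balance pass over the oxides, working from each reported weight, against the basis in use (sums match the target masses within answer rounding):
  Na2O: 1542·0.3066 + 399.5·0.4336 = 646.0 pbw (target 646.0 pbw)
  B2O3: 1542·0.6934 = 1069 pbw (target 1069 pbw)
  CaO: 84.52·0.3062 = 25.88 pbw (target 25.88 pbw)
  ZnO: 39.78·0.9980 = 39.70 pbw (target 39.70 pbw)
  MgO: 383.6·0.4774 + 84.52·0.2209 = 201.8 pbw (target 201.8 pbw)
  Li2O: 43.55·0.4010 = 17.46 pbw (target 17.46 pbw)
The glass-mass cross-check: total charge less LOI = 2000 pbw (per-oxide target masses sum to 2000 pbw; versus the stated basis of 2000 pbw — differing by rounding only).
Batch grand total — Σ batch = 2493 pbw; loss to ignition Σ batch·LOI = 492.9 pbw; as yield: glass ÷ batch → 80.23%.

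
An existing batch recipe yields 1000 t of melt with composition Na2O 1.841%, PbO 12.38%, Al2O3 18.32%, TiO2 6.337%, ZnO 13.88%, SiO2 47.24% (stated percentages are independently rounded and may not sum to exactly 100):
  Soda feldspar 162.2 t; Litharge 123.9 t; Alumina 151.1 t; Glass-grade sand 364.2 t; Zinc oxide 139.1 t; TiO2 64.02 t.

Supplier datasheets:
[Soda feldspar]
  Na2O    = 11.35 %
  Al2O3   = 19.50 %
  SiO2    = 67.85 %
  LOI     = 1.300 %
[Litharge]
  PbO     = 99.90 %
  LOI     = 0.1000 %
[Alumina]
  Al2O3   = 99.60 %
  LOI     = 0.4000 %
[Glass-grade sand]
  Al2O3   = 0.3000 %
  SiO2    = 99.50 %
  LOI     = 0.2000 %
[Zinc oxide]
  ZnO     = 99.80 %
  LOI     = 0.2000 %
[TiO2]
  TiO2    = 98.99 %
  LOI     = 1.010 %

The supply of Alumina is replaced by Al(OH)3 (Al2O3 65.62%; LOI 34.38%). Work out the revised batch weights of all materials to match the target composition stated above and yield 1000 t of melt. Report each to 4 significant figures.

All arithmetic holds exact precision through the solve — working values are displayed rounded to four significant figures within the worked lines — every reported result receives exactly one rounding; all derived quantities are recomputed from the batch weights at 1000 t of glass in full float precision (totals, yield, glass mass, LOI, the six compositions) as written in the problem or answer text.
Oxide-by-oxide targets in 1000 t melt:
  Na2O: 1.841% × 1000 = 18.41 t
  PbO: 12.38% × 1000 = 123.8 t
  Al2O3: 18.32% × 1000 = 183.2 t
  TiO2: 6.337% × 1000 = 63.37 t
  ZnO: 13.88% × 1000 = 138.8 t
  SiO2: 47.24% × 1000 = 472.4 t
Per-oxide balance check per the reported batch figures, at the basis given (target by target, the sums agree inside rounding margins):
  Na2O: 162.2·0.1135 = 18.41 t (target 18.41 t)
  PbO: 123.9·0.9990 = 123.8 t (target 123.8 t)
  Al2O3: 162.2·0.1950 + 229.3·0.6562 + 364.2·0.003000 = 183.2 t (target 183.2 t)
  TiO2: 64.02·0.9899 = 63.37 t (target 63.37 t)
  ZnO: 139.1·0.9980 = 138.8 t (target 138.8 t)
  SiO2: 162.2·0.6785 + 364.2·0.9950 = 472.4 t (target 472.4 t)
The glass-mass cross-check: Σ batch − LOI loss = 1000 t (oxide target masses add up to 1000 t; the stated basis being 1000 t — any gap is answer rounding).
Whole-batch sum: Σ batch = 1083 t; LOI removed, Σ of batch·LOI: 82.72 t; glass ÷ batch gives a yield of 92.36%.

Revised batch per 1000 t melt:
  Soda feldspar: 162.2 t
  Litharge: 123.9 t
  Al(OH)3: 229.3 t
  Glass-grade sand: 364.2 t
  Zinc oxide: 139.1 t
  TiO2: 64.02 t
Total batch = 1083 t; LOI loss = 82.72 t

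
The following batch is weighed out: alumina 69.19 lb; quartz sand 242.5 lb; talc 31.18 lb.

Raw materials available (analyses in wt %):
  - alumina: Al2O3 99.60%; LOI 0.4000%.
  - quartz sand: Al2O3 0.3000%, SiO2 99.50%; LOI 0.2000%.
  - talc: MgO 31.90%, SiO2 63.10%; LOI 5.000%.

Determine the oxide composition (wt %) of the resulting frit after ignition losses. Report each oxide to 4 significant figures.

Glass mass = 340.5 lb (batch 342.9 − LOI 2.321).
Composition: Al2O3 20.45%, MgO 2.921%, SiO2 76.63%

Every computation holds exact precision in all steps. In-progress results are shown (rounded to four significant figures) on the page; each reported result undergoes a single rounding — the derived quantities (yield, ignition loss, glass mass, three oxide percentages, the totals) are rebuilt at exact precision from the batch weights per 340.5 lb of glass as they appear in either problem or answer.
Delivered oxide masses:
  Al2O3: 69.19·0.9960 + 242.5·0.003000 = 69.64 lb
  MgO: 31.18·0.3190 = 9.946 lb
  SiO2: 242.5·0.9950 + 31.18·0.6310 = 261.0 lb
LOI: 69.19·0.004000 + 242.5·0.002000 + 31.18·0.05000 = 2.321 lb
Resulting glass, batch − LOI: 342.9 − 2.321 = 340.5 lb (= Σ oxide masses)
wt % = 100 × oxide mass / glass mass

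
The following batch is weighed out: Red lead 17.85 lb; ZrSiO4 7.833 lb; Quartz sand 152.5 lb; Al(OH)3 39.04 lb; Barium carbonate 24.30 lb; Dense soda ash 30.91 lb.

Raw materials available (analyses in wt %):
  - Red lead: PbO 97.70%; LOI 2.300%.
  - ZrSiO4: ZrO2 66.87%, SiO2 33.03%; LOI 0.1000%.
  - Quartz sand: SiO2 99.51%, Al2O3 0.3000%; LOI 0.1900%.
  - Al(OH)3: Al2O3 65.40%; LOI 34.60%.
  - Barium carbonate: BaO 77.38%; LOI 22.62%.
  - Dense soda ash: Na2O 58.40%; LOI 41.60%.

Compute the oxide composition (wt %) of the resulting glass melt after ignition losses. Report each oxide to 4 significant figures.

In-progress results are shown rounded off to 4 significant digits at each printed step; the working math keeps full float precision in all steps. Every reported number takes just one rounding. All derived quantities (totals, net glass mass, yield, ignition loss, the six compositions) are re-derived at full precision from the weighed amounts on 239.9 lb of glass exactly as shown in either problem or answer.
Per-oxide mass from batch:
  ZrO2: 7.833·0.6687 = 5.238 lb
  SiO2: 7.833·0.3303 + 152.5·0.9951 = 154.3 lb
  Na2O: 30.91·0.5840 = 18.05 lb
  BaO: 24.30·0.7738 = 18.80 lb
  Al2O3: 152.5·0.003000 + 39.04·0.6540 = 25.99 lb
  PbO: 17.85·0.9770 = 17.44 lb
LOI: 17.85·0.02300 + 7.833·0.001000 + 152.5·0.001900 + 39.04·0.3460 + 24.30·0.2262 + 30.91·0.4160 = 32.57 lb
The glass mass, total less LOI, = 272.4 − 32.57 = 239.9 lb (the oxide masses sum to this)
each wt % is 100 × oxide ÷ glass

Glass mass = 239.9 lb (batch 272.4 − LOI 32.57).
Composition: ZrO2 2.184%, SiO2 64.35%, Na2O 7.526%, BaO 7.839%, Al2O3 10.84%, PbO 7.271%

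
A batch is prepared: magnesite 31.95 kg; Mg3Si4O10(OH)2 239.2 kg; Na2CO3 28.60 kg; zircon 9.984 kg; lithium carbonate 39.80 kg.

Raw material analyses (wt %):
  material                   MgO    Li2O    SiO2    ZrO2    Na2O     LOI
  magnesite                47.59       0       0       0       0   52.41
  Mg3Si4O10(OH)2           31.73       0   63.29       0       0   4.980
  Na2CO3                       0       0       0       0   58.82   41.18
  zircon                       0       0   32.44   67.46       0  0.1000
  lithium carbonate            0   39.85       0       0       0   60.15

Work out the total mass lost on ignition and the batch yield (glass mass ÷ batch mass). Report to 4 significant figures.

The working math holds full precision through every step — the intermediate values are shown with 4-significant-digit rounding when written out; every reported value is rounded only once — the derived quantities (LOI, glass mass, yield, the five compositions, the totals) are recomputed starting from the weights for 285.1 kg of glass at full precision precisely as stated by the problem or answer text.
Material-by-material LOI:
  magnesite: 31.95 × 0.5241 = 16.74 kg
  Mg3Si4O10(OH)2: 239.2 × 0.04980 = 11.91 kg
  Na2CO3: 28.60 × 0.4118 = 11.78 kg
  zircon: 9.984 × 0.001000 = 0.009984 kg
  lithium carbonate: 39.80 × 0.6015 = 23.94 kg
Total LOI = 64.38 kg
Glass = batch − LOI = 349.5 − 64.38 = 285.1 kg

LOI loss = 64.38 kg; glass = 285.1 kg; yield = 81.58%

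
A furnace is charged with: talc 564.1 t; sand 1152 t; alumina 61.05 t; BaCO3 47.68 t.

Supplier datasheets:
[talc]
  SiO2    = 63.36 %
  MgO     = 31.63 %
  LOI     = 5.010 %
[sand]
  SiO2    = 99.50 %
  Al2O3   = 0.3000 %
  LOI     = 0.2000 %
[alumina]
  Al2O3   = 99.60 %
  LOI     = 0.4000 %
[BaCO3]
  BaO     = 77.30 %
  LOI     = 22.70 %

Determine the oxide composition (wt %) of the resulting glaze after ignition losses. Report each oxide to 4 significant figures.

Glass mass = 1783 t (batch 1825 − LOI 41.63).
Composition: BaO 2.067%, SiO2 84.32%, MgO 10.01%, Al2O3 3.604%

All internal work carries full precision from start to finish. Mid-chain values appear rounded off to 4 significant figures as written; exactly one rounding goes into every reported result. The derived quantities, which include the yield, net glass mass, four oxide percentages, LOI, totals, are rebuilt in full precision, as set out in either problem or answer, using the weight values on 1783 t of glass.
Mass of each oxide from the mix:
  BaO: 47.68·0.7730 = 36.86 t
  SiO2: 564.1·0.6336 + 1152·0.9950 = 1504 t
  MgO: 564.1·0.3163 = 178.4 t
  Al2O3: 1152·0.003000 + 61.05·0.9960 = 64.26 t
LOI: 564.1·0.05010 + 1152·0.002000 + 61.05·0.004000 + 47.68·0.2270 = 41.63 t
Glass = total batch minus LOI = 1825 − 41.63 = 1783 t (consistent with Σ oxide mass)
percent by weight: oxide/glass ×100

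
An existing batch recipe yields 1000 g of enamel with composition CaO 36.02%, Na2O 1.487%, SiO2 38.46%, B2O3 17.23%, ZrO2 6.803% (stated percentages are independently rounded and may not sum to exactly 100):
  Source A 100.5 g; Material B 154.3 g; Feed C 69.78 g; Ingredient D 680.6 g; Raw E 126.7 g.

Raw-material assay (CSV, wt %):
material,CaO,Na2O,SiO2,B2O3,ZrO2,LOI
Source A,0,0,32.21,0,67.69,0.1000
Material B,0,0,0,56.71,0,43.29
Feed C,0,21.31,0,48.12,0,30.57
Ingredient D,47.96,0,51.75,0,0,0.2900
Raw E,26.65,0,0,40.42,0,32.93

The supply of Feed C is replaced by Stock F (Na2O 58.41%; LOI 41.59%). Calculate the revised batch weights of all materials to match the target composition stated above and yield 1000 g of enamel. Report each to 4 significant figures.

Revised batch per 1000 g enamel:
  Source A: 100.5 g
  Material B: 213.5 g
  Stock F: 25.46 g
  Ingredient D: 680.6 g
  Raw E: 126.7 g
Total batch = 1147 g; LOI loss = 146.8 g

All internal work maintains exact precision throughout. Rounding to 4 significant digits applies to every working value as displayed. Every reported number is rounded only once — all derived quantities (the five compositions, ignition loss, totals, glass mass, the yield) are carried from the weighed amounts on 1000 g of glass in exact precision, exactly as printed in problem or answer.
Per-oxide target masses for 1000 g enamel:
  CaO: 36.02% × 1000 = 360.2 g
  Na2O: 1.487% × 1000 = 14.87 g
  SiO2: 38.46% × 1000 = 384.6 g
  B2O3: 17.23% × 1000 = 172.3 g
  ZrO2: 6.803% × 1000 = 68.03 g
Sums-versus-targets review per the reported batch figures, against the basis in use (oxide sums agree with the targets up to rounding of the answer):
  CaO: 680.6·0.4796 + 126.7·0.2665 = 360.2 g (target 360.2 g)
  Na2O: 25.46·0.5841 = 14.87 g (target 14.87 g)
  SiO2: 100.5·0.3221 + 680.6·0.5175 = 384.6 g (target 384.6 g)
  B2O3: 213.5·0.5671 + 126.7·0.4042 = 172.3 g (target 172.3 g)
  ZrO2: 100.5·0.6769 = 68.03 g (target 68.03 g)
Glass-mass bookkeeping: whole batch net of LOI = 1000 g (oxide target masses add up to 1000 g; versus the stated basis of 1000 g — a pure rounding effect).
Batch total: Σ batch = 1147 g; LOI loss = Σ batch·LOI = 146.8 g; yield: glass divided by total = 87.20%.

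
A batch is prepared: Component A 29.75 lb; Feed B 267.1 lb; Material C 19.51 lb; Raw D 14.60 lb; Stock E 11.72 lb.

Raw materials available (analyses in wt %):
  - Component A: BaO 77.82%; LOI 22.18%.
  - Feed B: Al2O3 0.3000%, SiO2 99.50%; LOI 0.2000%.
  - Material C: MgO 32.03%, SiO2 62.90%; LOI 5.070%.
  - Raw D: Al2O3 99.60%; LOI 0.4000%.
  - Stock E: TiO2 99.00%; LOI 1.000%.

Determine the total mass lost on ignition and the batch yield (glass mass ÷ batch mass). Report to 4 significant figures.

LOI loss = 8.298 lb; glass = 334.4 lb; yield = 97.58%

All internal work holds full float precision through the solve; in-progress results are printed rounded off to 4 significant figures at each printed step. Exactly one rounding is applied to every reported number. All derived quantities, which include yield, five oxide percentages, LOI, the totals, glass mass, are computed in full precision, precisely as stated by either problem or answer, starting from the weights per 334.4 lb of glass.
Loss on ignition, line by line:
  Component A: 29.75 × 0.2218 = 6.599 lb
  Feed B: 267.1 × 0.002000 = 0.5342 lb
  Material C: 19.51 × 0.05070 = 0.9892 lb
  Raw D: 14.60 × 0.004000 = 0.05840 lb
  Stock E: 11.72 × 0.01000 = 0.1172 lb
Total LOI = 8.298 lb
Glass = batch − LOI = 342.7 − 8.298 = 334.4 lb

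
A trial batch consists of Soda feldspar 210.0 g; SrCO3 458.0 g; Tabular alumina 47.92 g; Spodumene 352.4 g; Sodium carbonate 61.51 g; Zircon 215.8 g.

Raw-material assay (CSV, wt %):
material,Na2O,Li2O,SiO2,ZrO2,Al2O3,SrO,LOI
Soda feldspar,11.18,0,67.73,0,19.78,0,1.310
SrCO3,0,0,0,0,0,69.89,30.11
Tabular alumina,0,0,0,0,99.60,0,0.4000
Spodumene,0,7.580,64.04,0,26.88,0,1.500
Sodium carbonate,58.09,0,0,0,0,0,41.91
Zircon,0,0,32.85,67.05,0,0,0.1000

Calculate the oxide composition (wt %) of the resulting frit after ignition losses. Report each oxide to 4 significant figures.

Mid-chain values appear rounded to 4 significant digits on the page; the working math maintains full precision throughout. A single rounding finalizes each reported result; all derived quantities, including net glass mass, the six compositions, the yield, ignition loss, the totals, are computed from the batch weights on 1174 g of glass in full float precision, as they appear in problem or answer.
Per-oxide mass from batch:
  Na2O: 210.0·0.1118 + 61.51·0.5809 = 59.21 g
  Li2O: 352.4·0.07580 = 26.71 g
  SiO2: 210.0·0.6773 + 352.4·0.6404 + 215.8·0.3285 = 438.8 g
  ZrO2: 215.8·0.6705 = 144.7 g
  Al2O3: 210.0·0.1978 + 47.92·0.9960 + 352.4·0.2688 = 184.0 g
  SrO: 458.0·0.6989 = 320.1 g
LOI: 210.0·0.01310 + 458.0·0.3011 + 47.92·0.004000 + 352.4·0.01500 + 61.51·0.4191 + 215.8·0.001000 = 172.1 g
Glass = total batch minus LOI = 1346 − 172.1 = 1174 g (= the summed oxide contributions)
percent share: oxide ÷ glass, ×100

Glass mass = 1174 g (batch 1346 − LOI 172.1).
Composition: Na2O 5.046%, Li2O 2.276%, SiO2 37.39%, ZrO2 12.33%, Al2O3 15.68%, SrO 27.28%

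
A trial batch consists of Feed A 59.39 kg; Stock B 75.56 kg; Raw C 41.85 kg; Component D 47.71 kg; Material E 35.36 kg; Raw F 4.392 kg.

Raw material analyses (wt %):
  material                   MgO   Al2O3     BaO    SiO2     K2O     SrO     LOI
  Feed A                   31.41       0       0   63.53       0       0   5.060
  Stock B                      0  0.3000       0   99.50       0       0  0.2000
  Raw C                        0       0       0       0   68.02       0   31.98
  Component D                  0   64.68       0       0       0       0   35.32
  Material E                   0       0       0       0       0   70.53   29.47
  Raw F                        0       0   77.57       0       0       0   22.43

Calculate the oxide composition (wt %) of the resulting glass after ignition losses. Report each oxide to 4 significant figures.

Glass mass = 219.5 kg (batch 264.3 − LOI 44.80).
Composition: MgO 8.500%, Al2O3 14.16%, BaO 1.552%, SiO2 51.45%, K2O 12.97%, SrO 11.36%

In-progress results appear rounded off to 4 significant figures between the steps. Full float precision is kept at each step — every reported number takes exactly one rounding — derived quantities (ignition loss, six oxide percentages, the totals, net glass mass, the yield) are rebuilt starting from the weights for 219.5 kg of glass at exact precision, as quoted within the problem or answer text.
Per-oxide mass from batch:
  MgO: 59.39·0.3141 = 18.65 kg
  Al2O3: 75.56·0.003000 + 47.71·0.6468 = 31.09 kg
  BaO: 4.392·0.7757 = 3.407 kg
  SiO2: 59.39·0.6353 + 75.56·0.9950 = 112.9 kg
  K2O: 41.85·0.6802 = 28.47 kg
  SrO: 35.36·0.7053 = 24.94 kg
LOI: 59.39·0.05060 + 75.56·0.002000 + 41.85·0.3198 + 47.71·0.3532 + 35.36·0.2947 + 4.392·0.2243 = 44.80 kg
Resulting glass, batch − LOI: 264.3 − 44.80 = 219.5 kg (consistent with Σ oxide mass)
each oxide over glass, ×100, is wt %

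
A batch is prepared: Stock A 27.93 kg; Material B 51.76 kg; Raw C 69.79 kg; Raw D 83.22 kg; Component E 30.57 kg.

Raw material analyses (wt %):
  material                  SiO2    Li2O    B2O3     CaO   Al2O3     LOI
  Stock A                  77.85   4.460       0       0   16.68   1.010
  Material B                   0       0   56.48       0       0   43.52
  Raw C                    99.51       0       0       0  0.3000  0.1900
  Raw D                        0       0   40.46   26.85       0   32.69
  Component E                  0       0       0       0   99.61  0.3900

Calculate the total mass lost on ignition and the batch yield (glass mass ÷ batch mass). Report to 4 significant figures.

Intermediates are displayed rounded to four significant figures when written out; every computation keeps exact precision in every operation. Each reported number sees exactly one rounding. All derived quantities are recomputed from the weighed amounts on 213.0 kg of glass in full float precision (the totals, net glass mass, five oxide percentages, LOI, yield) as set out in the problem or the answer.
Loss on ignition, line by line:
  Stock A: 27.93 × 0.01010 = 0.2821 kg
  Material B: 51.76 × 0.4352 = 22.53 kg
  Raw C: 69.79 × 0.001900 = 0.1326 kg
  Raw D: 83.22 × 0.3269 = 27.20 kg
  Component E: 30.57 × 0.003900 = 0.1192 kg
Total LOI = 50.26 kg
Glass = batch − LOI = 263.3 − 50.26 = 213.0 kg

LOI loss = 50.26 kg; glass = 213.0 kg; yield = 80.91%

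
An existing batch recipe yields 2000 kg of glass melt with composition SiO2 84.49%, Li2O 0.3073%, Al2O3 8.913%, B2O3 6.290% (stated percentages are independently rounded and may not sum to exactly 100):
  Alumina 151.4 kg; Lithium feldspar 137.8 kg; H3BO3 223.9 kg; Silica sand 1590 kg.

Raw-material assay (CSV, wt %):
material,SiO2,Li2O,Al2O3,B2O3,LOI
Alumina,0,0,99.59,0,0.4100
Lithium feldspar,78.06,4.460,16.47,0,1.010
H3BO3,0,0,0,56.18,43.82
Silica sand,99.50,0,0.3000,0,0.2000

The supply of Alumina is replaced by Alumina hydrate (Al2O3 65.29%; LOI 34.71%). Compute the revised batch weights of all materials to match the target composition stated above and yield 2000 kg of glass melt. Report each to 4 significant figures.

Revised batch per 2000 kg glass melt:
  Alumina hydrate: 231.0 kg
  Lithium feldspar: 137.8 kg
  H3BO3: 223.9 kg
  Silica sand: 1590 kg
Total batch = 2183 kg; LOI loss = 182.9 kg

Rounding to four significant figures applies to each mid-chain value as displayed. All internal work carries exact precision throughout; each reported result is rounded exactly once. All derived quantities are re-derived from the batch weights at 2000 kg of glass in full float precision (the totals, the four compositions, net glass mass, LOI, the yield), as set out in the problem or answer text.
Target masses of each oxide per 2000 kg glass melt:
  SiO2: 84.49% × 2000 = 1690 kg
  Li2O: 0.3073% × 2000 = 6.146 kg
  Al2O3: 8.913% × 2000 = 178.3 kg
  B2O3: 6.290% × 2000 = 125.8 kg
Balance tally, oxide-wise, on the weights just shown, relative to the basis at hand (summed amounts equal target values given rounding of the digits):
  SiO2: 137.8·0.7806 + 1590·0.9950 = 1690 kg (target 1690 kg)
  Li2O: 137.8·0.04460 = 6.146 kg (target 6.146 kg)
  Al2O3: 231.0·0.6529 + 137.8·0.1647 + 1590·0.003000 = 178.3 kg (target 178.3 kg)
  B2O3: 223.9·0.5618 = 125.8 kg (target 125.8 kg)
The glass-mass cross-check: the batch minus its LOI: 2000 kg (per-oxide target masses sum to 2000 kg; stated basis 2000 kg — deltas are rounding alone).
Whole-batch sum: Σ batch = 2183 kg; Σ batch·LOI gives LOI loss = 182.9 kg; yield = glass ÷ total batch = 91.62%.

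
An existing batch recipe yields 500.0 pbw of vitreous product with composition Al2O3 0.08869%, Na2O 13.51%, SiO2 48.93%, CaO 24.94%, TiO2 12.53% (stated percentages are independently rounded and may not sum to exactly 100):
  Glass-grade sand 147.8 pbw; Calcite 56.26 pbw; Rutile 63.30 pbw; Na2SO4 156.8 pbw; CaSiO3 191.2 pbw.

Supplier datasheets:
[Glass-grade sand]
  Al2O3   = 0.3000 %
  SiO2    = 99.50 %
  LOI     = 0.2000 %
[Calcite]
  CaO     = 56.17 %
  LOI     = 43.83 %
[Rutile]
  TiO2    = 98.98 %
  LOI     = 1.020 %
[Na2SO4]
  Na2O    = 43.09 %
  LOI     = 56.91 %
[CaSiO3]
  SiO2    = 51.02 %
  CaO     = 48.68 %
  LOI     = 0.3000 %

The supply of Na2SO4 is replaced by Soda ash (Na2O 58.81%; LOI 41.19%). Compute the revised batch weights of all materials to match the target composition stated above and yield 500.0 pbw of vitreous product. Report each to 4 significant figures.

Revised batch per 500.0 pbw vitreous product:
  Glass-grade sand: 147.8 pbw
  Calcite: 56.26 pbw
  Rutile: 63.30 pbw
  Soda ash: 114.9 pbw
  CaSiO3: 191.2 pbw
Total batch = 573.5 pbw; LOI loss = 73.50 pbw

All internal work runs at full precision end to end; values along the way are displayed, with 4-significant-digit rounding, within the worked lines — each reported number is rounded exactly once. The derived quantities are recomputed from the batch weights per 500.0 pbw of glass at exact precision (totals, LOI, net glass mass, yield, five oxide percentages), as given in problem or answer.
Per-oxide target masses for 500.0 pbw vitreous product:
  Al2O3: 0.08869% × 500.0 = 0.4435 pbw
  Na2O: 13.51% × 500.0 = 67.55 pbw
  SiO2: 48.93% × 500.0 = 244.6 pbw
  CaO: 24.94% × 500.0 = 124.7 pbw
  TiO2: 12.53% × 500.0 = 62.65 pbw
Mass-balance tally per oxide from the weights as reported, at the basis given (delivered sums recover each target given rounding of the digits):
  Al2O3: 147.8·0.003000 = 0.4434 pbw (target 0.4435 pbw)
  Na2O: 114.9·0.5881 = 67.57 pbw (target 67.55 pbw)
  SiO2: 147.8·0.9950 + 191.2·0.5102 = 244.6 pbw (target 244.6 pbw)
  CaO: 56.26·0.5617 + 191.2·0.4868 = 124.7 pbw (target 124.7 pbw)
  TiO2: 63.30·0.9898 = 62.65 pbw (target 62.65 pbw)
Glass-mass sanity pass: total charge less LOI = 500.0 pbw (the Σ of target masses is 500.0 pbw; the stated basis being 500.0 pbw — a pure rounding effect).
Batch total: Σ batch = 573.5 pbw; the LOI term Σ batch·LOI equals 73.50 pbw; as yield: glass ÷ batch → 87.18%.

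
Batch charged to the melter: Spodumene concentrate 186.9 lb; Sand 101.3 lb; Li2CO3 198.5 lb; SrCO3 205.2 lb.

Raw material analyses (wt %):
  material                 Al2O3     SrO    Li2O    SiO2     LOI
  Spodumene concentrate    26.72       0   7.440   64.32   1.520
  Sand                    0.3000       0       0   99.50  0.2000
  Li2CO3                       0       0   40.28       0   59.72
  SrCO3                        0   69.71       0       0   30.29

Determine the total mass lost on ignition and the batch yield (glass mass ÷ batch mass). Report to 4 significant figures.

All internal work holds full precision at every stage; values along the way are shown rounded to 4 significant digits in the working — a single rounding yields every reported result; the derived quantities (LOI, four oxide percentages, yield, glass mass, the totals) are carried in exact precision using the weight values at 508.2 lb of glass, as they appear in either problem or answer.
LOI of each material in turn:
  Spodumene concentrate: 186.9 × 0.01520 = 2.841 lb
  Sand: 101.3 × 0.002000 = 0.2026 lb
  Li2CO3: 198.5 × 0.5972 = 118.5 lb
  SrCO3: 205.2 × 0.3029 = 62.16 lb
Total LOI = 183.7 lb
Glass = batch − LOI = 691.9 − 183.7 = 508.2 lb

LOI loss = 183.7 lb; glass = 508.2 lb; yield = 73.44%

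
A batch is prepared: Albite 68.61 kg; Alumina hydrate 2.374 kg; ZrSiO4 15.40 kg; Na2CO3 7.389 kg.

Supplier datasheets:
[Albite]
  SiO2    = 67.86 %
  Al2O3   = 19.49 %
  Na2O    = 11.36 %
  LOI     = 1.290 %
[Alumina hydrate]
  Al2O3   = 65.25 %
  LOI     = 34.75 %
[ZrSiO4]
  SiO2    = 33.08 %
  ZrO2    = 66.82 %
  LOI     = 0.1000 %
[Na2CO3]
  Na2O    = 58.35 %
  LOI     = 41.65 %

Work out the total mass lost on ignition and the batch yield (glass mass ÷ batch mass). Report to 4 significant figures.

Mid-chain values are displayed (rounded to four significant digits) alongside each step. All arithmetic carries full precision from first step to last; exactly one rounding is applied to each reported number. Derived quantities are computed in exact precision (glass mass, yield, the four compositions, LOI, the totals) using the weight values on 88.97 kg of glass, precisely as stated by the problem or answer text.
Material-by-material LOI:
  Albite: 68.61 × 0.01290 = 0.8851 kg
  Alumina hydrate: 2.374 × 0.3475 = 0.8250 kg
  ZrSiO4: 15.40 × 0.001000 = 0.01540 kg
  Na2CO3: 7.389 × 0.4165 = 3.078 kg
Total LOI = 4.803 kg
Glass = batch − LOI = 93.77 − 4.803 = 88.97 kg

LOI loss = 4.803 kg; glass = 88.97 kg; yield = 94.88%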